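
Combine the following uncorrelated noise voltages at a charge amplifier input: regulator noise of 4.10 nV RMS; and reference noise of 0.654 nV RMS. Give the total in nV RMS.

4.15 nV

Uncorrelated sources add in power (mean-square): V_tot = √(ΣV_i²)
V_tot = √[(4.10×10⁻⁹)² + (6.54×10⁻¹⁰)²] = 4.15×10⁻⁹ V = 4.15 nV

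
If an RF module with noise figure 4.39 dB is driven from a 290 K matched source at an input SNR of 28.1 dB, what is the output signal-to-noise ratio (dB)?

By definition F = SNR_in/SNR_out, so in dB: SNR_out = SNR_in − NF
SNR_out = 28.1 − 4.39 = 23.71 dB

23.71 dB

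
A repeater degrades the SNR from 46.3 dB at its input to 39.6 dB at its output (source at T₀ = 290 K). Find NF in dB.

6.7 dB

NF (dB) = SNR_in(dB) − SNR_out(dB) when the source is at T₀
NF = 46.3 − 39.6 = 6.7 dB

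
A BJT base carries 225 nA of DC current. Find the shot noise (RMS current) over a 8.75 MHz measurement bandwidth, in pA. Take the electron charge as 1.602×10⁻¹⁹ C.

I_n = √(2qI·B)
2qI·B = 2 × 1.602×10⁻¹⁹ × 2.25×10⁻⁷ × 8.75×10⁶ = 6.31×10⁻¹⁹ A²
I_n = √(6.31×10⁻¹⁹) = 7.94×10⁻¹⁰ A = 794 pA

794 pA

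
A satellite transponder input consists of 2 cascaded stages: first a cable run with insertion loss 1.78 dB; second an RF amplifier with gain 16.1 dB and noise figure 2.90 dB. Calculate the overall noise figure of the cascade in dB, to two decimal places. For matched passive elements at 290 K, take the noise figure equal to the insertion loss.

Convert to linear (a loss of L dB is a gain of −L dB): F_i = 10^(NF_i/10), G_i = 10^(G_i,dB/10)
  Stage 1: F_1 = 10^(1.78/10) = 1.507, G_1 = 10^(−1.78/10) = 0.6637
  Stage 2: F_2 = 10^(2.90/10) = 1.950, G_2 = 10^(16.1/10) = 40.74
Friis cascade:
  F = 1.507 + (1.950 − 1)/0.6637 = 2.938
NF = 10 log₁₀(2.938) = 4.68 dB

4.68 dB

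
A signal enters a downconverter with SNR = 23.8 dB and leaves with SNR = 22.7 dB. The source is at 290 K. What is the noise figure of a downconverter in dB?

NF (dB) = SNR_in(dB) − SNR_out(dB) when the source is at T₀
NF = 23.8 − 22.7 = 1.1 dB

1.1 dB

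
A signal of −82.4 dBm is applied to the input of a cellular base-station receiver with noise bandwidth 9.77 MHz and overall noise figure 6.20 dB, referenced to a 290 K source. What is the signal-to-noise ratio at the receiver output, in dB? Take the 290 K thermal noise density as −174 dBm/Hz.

15.5 dB

Noise floor: N = −174 + 10 log₁₀(B) + NF
10 log₁₀(9.77×10⁶) = 69.9 dB
N = −174 + 69.9 + 6.20 = −97.90 dBm
SNR = P_sig − N = −82.4 − (−97.90) = 15.50 dB → 15.5 dB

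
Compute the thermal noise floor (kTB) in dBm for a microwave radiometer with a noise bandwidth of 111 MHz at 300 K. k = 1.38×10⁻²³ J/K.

−93.4 dBm

P_n = kTB = 1.38×10⁻²³ × 300 × 1.11×10⁸ = 4.60×10⁻¹³ W
In dBm: 10 log₁₀(4.60×10⁻¹³ / 10⁻³) = −93.4 dBm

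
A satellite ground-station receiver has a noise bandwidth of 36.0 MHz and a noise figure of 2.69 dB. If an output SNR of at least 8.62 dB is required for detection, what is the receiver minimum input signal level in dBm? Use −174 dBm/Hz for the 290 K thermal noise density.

Sensitivity = −174 + 10 log₁₀(B) + NF + SNR_min
= −174 + 75.56 + 2.69 + 8.62
= −87.13 dBm → −87.1 dBm

−87.1 dBm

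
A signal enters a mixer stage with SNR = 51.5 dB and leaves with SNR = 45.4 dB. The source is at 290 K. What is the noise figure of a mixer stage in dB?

6.1 dB

NF (dB) = SNR_in(dB) − SNR_out(dB) when the source is at T₀
NF = 51.5 − 45.4 = 6.1 dB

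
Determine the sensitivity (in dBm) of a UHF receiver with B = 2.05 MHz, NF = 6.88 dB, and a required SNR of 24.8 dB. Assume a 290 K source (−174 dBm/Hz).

Sensitivity = −174 + 10 log₁₀(B) + NF + SNR_min
= −174 + 63.12 + 6.88 + 24.8
= −79.20 dBm → −79.2 dBm

−79.2 dBm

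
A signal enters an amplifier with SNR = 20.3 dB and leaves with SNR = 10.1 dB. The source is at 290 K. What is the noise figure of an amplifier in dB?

NF (dB) = SNR_in(dB) − SNR_out(dB) when the source is at T₀
NF = 20.3 − 10.1 = 10.2 dB

10.2 dB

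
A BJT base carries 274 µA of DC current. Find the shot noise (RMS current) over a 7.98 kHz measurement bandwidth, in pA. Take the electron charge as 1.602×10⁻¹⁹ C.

I_n = √(2qI·B)
2qI·B = 2 × 1.602×10⁻¹⁹ × 2.74×10⁻⁴ × 7.98×10³ = 7.01×10⁻¹⁹ A²
I_n = √(7.01×10⁻¹⁹) = 8.37×10⁻¹⁰ A = 837 pA

837 pA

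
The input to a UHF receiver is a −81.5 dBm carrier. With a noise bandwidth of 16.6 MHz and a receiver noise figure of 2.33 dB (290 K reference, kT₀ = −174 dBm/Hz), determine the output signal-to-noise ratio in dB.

18.0 dB

Noise floor: N = −174 + 10 log₁₀(B) + NF
10 log₁₀(1.66×10⁷) = 72.2 dB
N = −174 + 72.2 + 2.33 = −99.47 dBm
SNR = P_sig − N = −81.5 − (−99.47) = 17.97 dB → 18.0 dB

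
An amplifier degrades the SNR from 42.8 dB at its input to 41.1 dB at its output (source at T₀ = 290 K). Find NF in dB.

NF (dB) = SNR_in(dB) − SNR_out(dB) when the source is at T₀
NF = 42.8 − 41.1 = 1.7 dB

1.7 dB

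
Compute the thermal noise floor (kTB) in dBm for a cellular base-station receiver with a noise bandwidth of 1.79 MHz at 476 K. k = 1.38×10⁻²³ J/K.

P_n = kTB = 1.38×10⁻²³ × 476 × 1.79×10⁶ = 1.18×10⁻¹⁴ W
In dBm: 10 log₁₀(1.18×10⁻¹⁴ / 10⁻³) = −109.3 dBm

−109.3 dBm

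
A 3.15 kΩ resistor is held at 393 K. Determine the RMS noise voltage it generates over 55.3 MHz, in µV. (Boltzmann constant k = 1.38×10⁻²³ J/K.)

61.5 µV

V_n = √(4kTRB)
4kTRB = 4 × 1.38×10⁻²³ × 393 × 3.15×10³ × 5.53×10⁷ = 3.78×10⁻⁹ V²
V_n = √(3.78×10⁻⁹) = 6.15×10⁻⁵ V = 61.5 µV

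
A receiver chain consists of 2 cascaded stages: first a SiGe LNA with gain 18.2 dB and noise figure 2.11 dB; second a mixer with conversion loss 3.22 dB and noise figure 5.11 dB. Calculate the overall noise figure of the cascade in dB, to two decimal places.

2.20 dB

Convert to linear (a loss of L dB is a gain of −L dB): F_i = 10^(NF_i/10), G_i = 10^(G_i,dB/10)
  Stage 1: F_1 = 10^(2.11/10) = 1.626, G_1 = 10^(18.2/10) = 66.07
  Stage 2: F_2 = 10^(5.11/10) = 3.243, G_2 = 10^(−3.22/10) = 0.4764
Friis cascade:
  F = 1.626 + (3.243 − 1)/66.07 = 1.660
NF = 10 log₁₀(1.660) = 2.20 dB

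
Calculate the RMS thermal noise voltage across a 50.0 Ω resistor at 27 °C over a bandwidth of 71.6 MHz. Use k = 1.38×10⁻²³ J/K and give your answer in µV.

T = 27 °C + 273.15 = 300.15 K
V_n = √(4kTRB)
4kTRB = 4 × 1.38×10⁻²³ × 300.15 × 5.00×10¹ × 7.16×10⁷ = 5.93×10⁻¹¹ V²
V_n = √(5.93×10⁻¹¹) = 7.70×10⁻⁶ V = 7.70 µV

7.70 µV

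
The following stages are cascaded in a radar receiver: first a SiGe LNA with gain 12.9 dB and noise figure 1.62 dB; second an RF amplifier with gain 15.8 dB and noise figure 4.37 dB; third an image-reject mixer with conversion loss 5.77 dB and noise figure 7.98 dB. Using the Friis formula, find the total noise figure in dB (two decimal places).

1.90 dB

Convert to linear (a loss of L dB is a gain of −L dB): F_i = 10^(NF_i/10), G_i = 10^(G_i,dB/10)
  Stage 1: F_1 = 10^(1.62/10) = 1.452, G_1 = 10^(12.9/10) = 19.50
  Stage 2: F_2 = 10^(4.37/10) = 2.735, G_2 = 10^(15.8/10) = 38.02
  Stage 3: F_3 = 10^(7.98/10) = 6.281, G_3 = 10^(−5.77/10) = 0.2649
Friis cascade:
  F = 1.452 + (2.735 − 1)/19.50 + (6.281 − 1)/741.3 = 1.548
NF = 10 log₁₀(1.548) = 1.90 dB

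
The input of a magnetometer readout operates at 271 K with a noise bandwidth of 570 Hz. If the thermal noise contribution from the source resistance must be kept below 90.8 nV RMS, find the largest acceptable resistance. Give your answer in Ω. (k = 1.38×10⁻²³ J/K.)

967 Ω

Johnson–Nyquist: V_n = √(4kTRB) ⇒ R = V_n² / (4kTB)
4kTB = 4 × 1.38×10⁻²³ × 271 × 5.70×10² = 8.53×10⁻¹⁸
R = (9.08×10⁻⁸)² / 8.53×10⁻¹⁸ = 9.67×10² Ω = 967 Ω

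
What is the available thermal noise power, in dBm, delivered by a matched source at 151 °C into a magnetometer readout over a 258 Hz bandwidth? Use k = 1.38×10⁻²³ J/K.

T = 151 °C + 273.15 = 424.15 K
P_n = kTB = 1.38×10⁻²³ × 424.15 × 2.58×10² = 1.51×10⁻¹⁸ W
In dBm: 10 log₁₀(1.51×10⁻¹⁸ / 10⁻³) = −148.2 dBm

−148.2 dBm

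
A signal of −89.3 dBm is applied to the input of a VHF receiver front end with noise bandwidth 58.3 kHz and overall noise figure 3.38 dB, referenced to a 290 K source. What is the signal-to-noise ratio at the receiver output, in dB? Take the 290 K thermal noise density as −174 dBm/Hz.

33.7 dB

Noise floor: N = −174 + 10 log₁₀(B) + NF
10 log₁₀(5.83×10⁴) = 47.66 dB
N = −174 + 47.66 + 3.38 = −122.96 dBm
SNR = P_sig − N = −89.3 − (−122.96) = 33.66 dB → 33.7 dB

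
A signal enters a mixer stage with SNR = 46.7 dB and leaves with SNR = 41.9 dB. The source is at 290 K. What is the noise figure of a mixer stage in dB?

NF (dB) = SNR_in(dB) − SNR_out(dB) when the source is at T₀
NF = 46.7 − 41.9 = 4.8 dB

4.8 dB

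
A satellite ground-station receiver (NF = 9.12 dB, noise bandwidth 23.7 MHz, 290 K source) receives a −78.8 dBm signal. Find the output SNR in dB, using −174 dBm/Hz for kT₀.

Noise floor: N = −174 + 10 log₁₀(B) + NF
10 log₁₀(2.37×10⁷) = 73.75 dB
N = −174 + 73.75 + 9.12 = −91.13 dBm
SNR = P_sig − N = −78.8 − (−91.13) = 12.33 dB → 12.3 dB

12.3 dB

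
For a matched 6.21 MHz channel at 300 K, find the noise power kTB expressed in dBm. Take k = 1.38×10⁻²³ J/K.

P_n = kTB = 1.38×10⁻²³ × 300 × 6.21×10⁶ = 2.57×10⁻¹⁴ W
In dBm: 10 log₁₀(2.57×10⁻¹⁴ / 10⁻³) = −105.9 dBm

−105.9 dBm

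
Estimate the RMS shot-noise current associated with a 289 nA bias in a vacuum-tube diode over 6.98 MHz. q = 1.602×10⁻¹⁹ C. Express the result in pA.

I_n = √(2qI·B)
2qI·B = 2 × 1.602×10⁻¹⁹ × 2.89×10⁻⁷ × 6.98×10⁶ = 6.46×10⁻¹⁹ A²
I_n = √(6.46×10⁻¹⁹) = 8.04×10⁻¹⁰ A = 804 pA

804 pA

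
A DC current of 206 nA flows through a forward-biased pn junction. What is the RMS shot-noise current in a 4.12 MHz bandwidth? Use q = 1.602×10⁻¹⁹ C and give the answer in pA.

I_n = √(2qI·B)
2qI·B = 2 × 1.602×10⁻¹⁹ × 2.06×10⁻⁷ × 4.12×10⁶ = 2.72×10⁻¹⁹ A²
I_n = √(2.72×10⁻¹⁹) = 5.21×10⁻¹⁰ A = 521 pA

521 pA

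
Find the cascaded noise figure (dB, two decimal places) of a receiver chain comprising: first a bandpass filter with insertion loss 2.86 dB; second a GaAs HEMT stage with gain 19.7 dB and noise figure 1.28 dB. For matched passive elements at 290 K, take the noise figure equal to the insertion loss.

Convert to linear (a loss of L dB is a gain of −L dB): F_i = 10^(NF_i/10), G_i = 10^(G_i,dB/10)
  Stage 1: F_1 = 10^(2.86/10) = 1.932, G_1 = 10^(−2.86/10) = 0.5176
  Stage 2: F_2 = 10^(1.28/10) = 1.343, G_2 = 10^(19.7/10) = 93.33
Friis cascade:
  F = 1.932 + (1.343 − 1)/0.5176 = 2.594
NF = 10 log₁₀(2.594) = 4.14 dB

4.14 dB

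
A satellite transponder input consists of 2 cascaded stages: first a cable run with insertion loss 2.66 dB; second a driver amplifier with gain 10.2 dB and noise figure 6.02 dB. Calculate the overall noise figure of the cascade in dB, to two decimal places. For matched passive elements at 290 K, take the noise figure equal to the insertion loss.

8.68 dB

Convert to linear (a loss of L dB is a gain of −L dB): F_i = 10^(NF_i/10), G_i = 10^(G_i,dB/10)
  Stage 1: F_1 = 10^(2.66/10) = 1.845, G_1 = 10^(−2.66/10) = 0.5420
  Stage 2: F_2 = 10^(6.02/10) = 3.999, G_2 = 10^(10.2/10) = 10.47
Friis cascade:
  F = 1.845 + (3.999 − 1)/0.5420 = 7.379
NF = 10 log₁₀(7.379) = 8.68 dB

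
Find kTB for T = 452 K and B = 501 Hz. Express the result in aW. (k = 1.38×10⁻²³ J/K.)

P_n = kTB = 1.38×10⁻²³ × 452 × 5.01×10² = 3.13×10⁻¹⁸ W = 3.13 aW

3.13 aW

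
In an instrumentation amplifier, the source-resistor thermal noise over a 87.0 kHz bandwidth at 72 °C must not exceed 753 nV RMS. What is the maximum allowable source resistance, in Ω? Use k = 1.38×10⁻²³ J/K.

342 Ω

T = 72 °C + 273.15 = 345.15 K
Johnson–Nyquist: V_n = √(4kTRB) ⇒ R = V_n² / (4kTB)
4kTB = 4 × 1.38×10⁻²³ × 345.15 × 8.70×10⁴ = 1.66×10⁻¹⁵
R = (7.53×10⁻⁷)² / 1.66×10⁻¹⁵ = 3.42×10² Ω = 342 Ω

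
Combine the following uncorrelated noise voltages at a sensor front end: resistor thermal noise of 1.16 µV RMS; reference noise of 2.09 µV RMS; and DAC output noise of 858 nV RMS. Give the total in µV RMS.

2.54 µV

Uncorrelated sources add in power (mean-square): V_tot = √(ΣV_i²)
V_tot = √[(1.16×10⁻⁶)² + (2.09×10⁻⁶)² + (8.58×10⁻⁷)²] = 2.54×10⁻⁶ V = 2.54 µV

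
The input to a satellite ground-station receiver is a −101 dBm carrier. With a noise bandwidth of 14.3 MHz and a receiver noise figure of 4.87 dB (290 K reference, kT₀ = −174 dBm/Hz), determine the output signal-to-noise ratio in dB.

−3.4 dB

Noise floor: N = −174 + 10 log₁₀(B) + NF
10 log₁₀(1.43×10⁷) = 71.55 dB
N = −174 + 71.55 + 4.87 = −97.58 dBm
SNR = P_sig − N = −101 − (−97.58) = −3.42 dB → −3.4 dB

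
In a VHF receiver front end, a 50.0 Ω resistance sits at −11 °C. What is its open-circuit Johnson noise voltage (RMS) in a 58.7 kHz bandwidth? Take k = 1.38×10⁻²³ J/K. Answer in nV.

T = −11 °C + 273.15 = 262.15 K
V_n = √(4kTRB)
4kTRB = 4 × 1.38×10⁻²³ × 262.15 × 5.00×10¹ × 5.87×10⁴ = 4.25×10⁻¹⁴ V²
V_n = √(4.25×10⁻¹⁴) = 2.06×10⁻⁷ V = 206 nV

206 nV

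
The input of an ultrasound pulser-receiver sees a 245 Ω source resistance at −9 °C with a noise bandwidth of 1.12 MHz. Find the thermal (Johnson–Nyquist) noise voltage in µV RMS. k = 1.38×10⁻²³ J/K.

2.00 µV

T = −9 °C + 273.15 = 264.15 K
V_n = √(4kTRB)
4kTRB = 4 × 1.38×10⁻²³ × 264.15 × 2.45×10² × 1.12×10⁶ = 4.00×10⁻¹² V²
V_n = √(4.00×10⁻¹²) = 2.00×10⁻⁶ V = 2.00 µV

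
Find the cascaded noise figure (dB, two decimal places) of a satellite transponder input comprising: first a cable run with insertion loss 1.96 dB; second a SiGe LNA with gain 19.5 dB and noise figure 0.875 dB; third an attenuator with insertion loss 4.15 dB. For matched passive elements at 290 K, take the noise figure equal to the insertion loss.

Convert to linear (a loss of L dB is a gain of −L dB): F_i = 10^(NF_i/10), G_i = 10^(G_i,dB/10)
  Stage 1: F_1 = 10^(1.96/10) = 1.570, G_1 = 10^(−1.96/10) = 0.6368
  Stage 2: F_2 = 10^(0.875/10) = 1.223, G_2 = 10^(19.5/10) = 89.13
  Stage 3: F_3 = 10^(4.15/10) = 2.600, G_3 = 10^(−4.15/10) = 0.3846
Friis cascade:
  F = 1.570 + (1.223 − 1)/0.6368 + (2.600 − 1)/56.75 = 1.949
NF = 10 log₁₀(1.949) = 2.90 dB

2.90 dB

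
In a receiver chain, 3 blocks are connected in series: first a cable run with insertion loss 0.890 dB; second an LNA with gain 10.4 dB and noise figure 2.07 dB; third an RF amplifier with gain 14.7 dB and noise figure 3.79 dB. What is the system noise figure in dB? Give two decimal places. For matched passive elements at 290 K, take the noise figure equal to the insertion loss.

Convert to linear (a loss of L dB is a gain of −L dB): F_i = 10^(NF_i/10), G_i = 10^(G_i,dB/10)
  Stage 1: F_1 = 10^(0.890/10) = 1.227, G_1 = 10^(−0.890/10) = 0.8147
  Stage 2: F_2 = 10^(2.07/10) = 1.611, G_2 = 10^(10.4/10) = 10.96
  Stage 3: F_3 = 10^(3.79/10) = 2.393, G_3 = 10^(14.7/10) = 29.51
Friis cascade:
  F = 1.227 + (1.611 − 1)/0.8147 + (2.393 − 1)/8.933 = 2.133
NF = 10 log₁₀(2.133) = 3.29 dB

3.29 dB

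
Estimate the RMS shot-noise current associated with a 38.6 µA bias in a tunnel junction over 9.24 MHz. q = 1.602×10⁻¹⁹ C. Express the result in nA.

10.7 nA

I_n = √(2qI·B)
2qI·B = 2 × 1.602×10⁻¹⁹ × 3.86×10⁻⁵ × 9.24×10⁶ = 1.14×10⁻¹⁶ A²
I_n = √(1.14×10⁻¹⁶) = 1.07×10⁻⁸ A = 10.7 nA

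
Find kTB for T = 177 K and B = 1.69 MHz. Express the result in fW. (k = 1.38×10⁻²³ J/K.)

4.13 fW

P_n = kTB = 1.38×10⁻²³ × 177 × 1.69×10⁶ = 4.13×10⁻¹⁵ W = 4.13 fW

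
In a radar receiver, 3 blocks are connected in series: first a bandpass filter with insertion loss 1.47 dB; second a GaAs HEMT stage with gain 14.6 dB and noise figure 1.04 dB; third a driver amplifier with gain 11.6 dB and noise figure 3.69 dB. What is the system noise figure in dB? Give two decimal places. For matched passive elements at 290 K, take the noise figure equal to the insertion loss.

Convert to linear (a loss of L dB is a gain of −L dB): F_i = 10^(NF_i/10), G_i = 10^(G_i,dB/10)
  Stage 1: F_1 = 10^(1.47/10) = 1.403, G_1 = 10^(−1.47/10) = 0.7129
  Stage 2: F_2 = 10^(1.04/10) = 1.271, G_2 = 10^(14.6/10) = 28.84
  Stage 3: F_3 = 10^(3.69/10) = 2.339, G_3 = 10^(11.6/10) = 14.45
Friis cascade:
  F = 1.403 + (1.271 − 1)/0.7129 + (2.339 − 1)/20.56 = 1.848
NF = 10 log₁₀(1.848) = 2.67 dB

2.67 dB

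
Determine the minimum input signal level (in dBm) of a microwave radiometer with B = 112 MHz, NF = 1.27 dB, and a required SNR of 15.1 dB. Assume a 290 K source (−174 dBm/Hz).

−77.1 dBm

Sensitivity = −174 + 10 log₁₀(B) + NF + SNR_min
= −174 + 80.49 + 1.27 + 15.1
= −77.14 dBm → −77.1 dBm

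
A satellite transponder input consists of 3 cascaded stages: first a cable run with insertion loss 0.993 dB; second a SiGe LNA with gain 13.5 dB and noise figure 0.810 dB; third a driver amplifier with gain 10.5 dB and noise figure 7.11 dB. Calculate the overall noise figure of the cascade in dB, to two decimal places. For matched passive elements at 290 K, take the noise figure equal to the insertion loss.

Convert to linear (a loss of L dB is a gain of −L dB): F_i = 10^(NF_i/10), G_i = 10^(G_i,dB/10)
  Stage 1: F_1 = 10^(0.993/10) = 1.257, G_1 = 10^(−0.993/10) = 0.7956
  Stage 2: F_2 = 10^(0.810/10) = 1.205, G_2 = 10^(13.5/10) = 22.39
  Stage 3: F_3 = 10^(7.11/10) = 5.140, G_3 = 10^(10.5/10) = 11.22
Friis cascade:
  F = 1.257 + (1.205 − 1)/0.7956 + (5.140 − 1)/17.81 = 1.747
NF = 10 log₁₀(1.747) = 2.42 dB

2.42 dB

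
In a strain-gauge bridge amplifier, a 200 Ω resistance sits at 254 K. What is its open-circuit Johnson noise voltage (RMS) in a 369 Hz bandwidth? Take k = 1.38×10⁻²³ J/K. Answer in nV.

32.2 nV

V_n = √(4kTRB)
4kTRB = 4 × 1.38×10⁻²³ × 254 × 2.00×10² × 3.69×10² = 1.03×10⁻¹⁵ V²
V_n = √(1.03×10⁻¹⁵) = 3.22×10⁻⁸ V = 32.2 nV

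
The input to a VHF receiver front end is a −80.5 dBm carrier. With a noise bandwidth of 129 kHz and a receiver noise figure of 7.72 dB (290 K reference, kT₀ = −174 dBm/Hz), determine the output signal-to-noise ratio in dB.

Noise floor: N = −174 + 10 log₁₀(B) + NF
10 log₁₀(1.29×10⁵) = 51.11 dB
N = −174 + 51.11 + 7.72 = −115.17 dBm
SNR = P_sig − N = −80.5 − (−115.17) = 34.67 dB → 34.7 dB

34.7 dB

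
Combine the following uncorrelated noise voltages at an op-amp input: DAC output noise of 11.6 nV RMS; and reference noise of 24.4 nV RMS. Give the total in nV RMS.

27.0 nV

Uncorrelated sources add in power (mean-square): V_tot = √(ΣV_i²)
V_tot = √[(1.16×10⁻⁸)² + (2.44×10⁻⁸)²] = 2.70×10⁻⁸ V = 27.0 nV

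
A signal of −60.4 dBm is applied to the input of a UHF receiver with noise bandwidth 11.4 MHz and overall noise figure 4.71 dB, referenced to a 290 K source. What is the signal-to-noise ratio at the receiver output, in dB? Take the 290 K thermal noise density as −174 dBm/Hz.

38.3 dB

Noise floor: N = −174 + 10 log₁₀(B) + NF
10 log₁₀(1.14×10⁷) = 70.57 dB
N = −174 + 70.57 + 4.71 = −98.72 dBm
SNR = P_sig − N = −60.4 − (−98.72) = 38.32 dB → 38.3 dB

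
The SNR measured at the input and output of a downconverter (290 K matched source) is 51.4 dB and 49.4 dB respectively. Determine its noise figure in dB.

2.0 dB

NF (dB) = SNR_in(dB) − SNR_out(dB) when the source is at T₀
NF = 51.4 − 49.4 = 2.0 dB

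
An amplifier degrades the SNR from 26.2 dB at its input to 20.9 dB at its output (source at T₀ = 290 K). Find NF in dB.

5.3 dB

NF (dB) = SNR_in(dB) − SNR_out(dB) when the source is at T₀
NF = 26.2 − 20.9 = 5.3 dB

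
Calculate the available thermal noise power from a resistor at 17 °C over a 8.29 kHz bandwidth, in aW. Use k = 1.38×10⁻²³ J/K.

33.2 aW

T = 17 °C + 273.15 = 290.15 K
P_n = kTB = 1.38×10⁻²³ × 290.15 × 8.29×10³ = 3.32×10⁻¹⁷ W = 33.2 aW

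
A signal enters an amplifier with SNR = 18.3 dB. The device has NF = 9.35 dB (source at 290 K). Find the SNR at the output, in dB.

8.95 dB

By definition F = SNR_in/SNR_out, so in dB: SNR_out = SNR_in − NF
SNR_out = 18.3 − 9.35 = 8.95 dB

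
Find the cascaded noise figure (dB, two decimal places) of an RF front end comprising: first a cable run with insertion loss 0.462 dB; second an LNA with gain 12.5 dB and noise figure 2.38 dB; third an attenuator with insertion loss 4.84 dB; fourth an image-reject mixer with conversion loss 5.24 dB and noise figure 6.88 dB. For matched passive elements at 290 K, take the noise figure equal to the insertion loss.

4.46 dB

Convert to linear (a loss of L dB is a gain of −L dB): F_i = 10^(NF_i/10), G_i = 10^(G_i,dB/10)
  Stage 1: F_1 = 10^(0.462/10) = 1.112, G_1 = 10^(−0.462/10) = 0.8991
  Stage 2: F_2 = 10^(2.38/10) = 1.730, G_2 = 10^(12.5/10) = 17.78
  Stage 3: F_3 = 10^(4.84/10) = 3.048, G_3 = 10^(−4.84/10) = 0.3281
  Stage 4: F_4 = 10^(6.88/10) = 4.875, G_4 = 10^(−5.24/10) = 0.2992
Friis cascade:
  F = 1.112 + (1.730 − 1)/0.8991 + (3.048 − 1)/15.99 + (4.875 − 1)/5.246 = 2.791
NF = 10 log₁₀(2.791) = 4.46 dB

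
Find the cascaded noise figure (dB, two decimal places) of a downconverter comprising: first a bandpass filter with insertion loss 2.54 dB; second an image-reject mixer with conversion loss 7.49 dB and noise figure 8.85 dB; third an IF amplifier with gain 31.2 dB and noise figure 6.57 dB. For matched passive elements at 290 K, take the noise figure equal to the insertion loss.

Convert to linear (a loss of L dB is a gain of −L dB): F_i = 10^(NF_i/10), G_i = 10^(G_i,dB/10)
  Stage 1: F_1 = 10^(2.54/10) = 1.795, G_1 = 10^(−2.54/10) = 0.5572
  Stage 2: F_2 = 10^(8.85/10) = 7.674, G_2 = 10^(−7.49/10) = 0.1782
  Stage 3: F_3 = 10^(6.57/10) = 4.539, G_3 = 10^(31.2/10) = 1318
Friis cascade:
  F = 1.795 + (7.674 − 1)/0.5572 + (4.539 − 1)/0.09931 = 49.41
NF = 10 log₁₀(49.41) = 16.94 dB

16.94 dB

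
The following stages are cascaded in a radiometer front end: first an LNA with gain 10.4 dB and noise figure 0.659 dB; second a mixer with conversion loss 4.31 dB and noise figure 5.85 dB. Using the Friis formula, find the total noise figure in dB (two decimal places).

Convert to linear (a loss of L dB is a gain of −L dB): F_i = 10^(NF_i/10), G_i = 10^(G_i,dB/10)
  Stage 1: F_1 = 10^(0.659/10) = 1.164, G_1 = 10^(10.4/10) = 10.96
  Stage 2: F_2 = 10^(5.85/10) = 3.846, G_2 = 10^(−4.31/10) = 0.3707
Friis cascade:
  F = 1.164 + (3.846 − 1)/10.96 = 1.423
NF = 10 log₁₀(1.423) = 1.53 dB

1.53 dB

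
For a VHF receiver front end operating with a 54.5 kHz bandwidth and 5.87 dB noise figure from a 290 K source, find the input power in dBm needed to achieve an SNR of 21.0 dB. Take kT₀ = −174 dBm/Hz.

Sensitivity = −174 + 10 log₁₀(B) + NF + SNR_min
= −174 + 47.36 + 5.87 + 21.0
= −99.77 dBm → −99.8 dBm

−99.8 dBm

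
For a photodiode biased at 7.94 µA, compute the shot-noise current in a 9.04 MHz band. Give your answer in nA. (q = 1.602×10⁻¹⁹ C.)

4.80 nA

I_n = √(2qI·B)
2qI·B = 2 × 1.602×10⁻¹⁹ × 7.94×10⁻⁶ × 9.04×10⁶ = 2.30×10⁻¹⁷ A²
I_n = √(2.30×10⁻¹⁷) = 4.80×10⁻⁹ A = 4.80 nA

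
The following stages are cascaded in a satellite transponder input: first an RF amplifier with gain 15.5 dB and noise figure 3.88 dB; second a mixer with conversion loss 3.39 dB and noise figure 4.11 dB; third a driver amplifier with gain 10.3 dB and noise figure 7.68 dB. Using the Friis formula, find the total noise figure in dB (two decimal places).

4.45 dB

Convert to linear (a loss of L dB is a gain of −L dB): F_i = 10^(NF_i/10), G_i = 10^(G_i,dB/10)
  Stage 1: F_1 = 10^(3.88/10) = 2.443, G_1 = 10^(15.5/10) = 35.48
  Stage 2: F_2 = 10^(4.11/10) = 2.576, G_2 = 10^(−3.39/10) = 0.4581
  Stage 3: F_3 = 10^(7.68/10) = 5.861, G_3 = 10^(10.3/10) = 10.72
Friis cascade:
  F = 2.443 + (2.576 − 1)/35.48 + (5.861 − 1)/16.26 = 2.787
NF = 10 log₁₀(2.787) = 4.45 dB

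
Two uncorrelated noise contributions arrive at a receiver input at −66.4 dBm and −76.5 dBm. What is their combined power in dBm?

−66.0 dBm

Convert to linear, add, convert back:
P₁ = 2.29×10⁻¹⁰ W, P₂ = 2.24×10⁻¹¹ W
P_tot = 2.51×10⁻¹⁰ W → 10 log₁₀(P_tot / 10⁻³) = −66.0 dBm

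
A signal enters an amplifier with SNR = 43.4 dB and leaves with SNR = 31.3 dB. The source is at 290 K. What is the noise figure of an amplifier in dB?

12.1 dB

NF (dB) = SNR_in(dB) − SNR_out(dB) when the source is at T₀
NF = 43.4 − 31.3 = 12.1 dB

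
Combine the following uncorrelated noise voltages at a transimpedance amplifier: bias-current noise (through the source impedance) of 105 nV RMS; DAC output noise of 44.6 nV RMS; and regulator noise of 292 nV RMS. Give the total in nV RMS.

313 nV

Uncorrelated sources add in power (mean-square): V_tot = √(ΣV_i²)
V_tot = √[(1.05×10⁻⁷)² + (4.46×10⁻⁸)² + (2.92×10⁻⁷)²] = 3.13×10⁻⁷ V = 313 nV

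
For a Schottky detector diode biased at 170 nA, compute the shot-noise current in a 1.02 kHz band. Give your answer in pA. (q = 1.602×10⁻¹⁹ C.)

7.45 pA

I_n = √(2qI·B)
2qI·B = 2 × 1.602×10⁻¹⁹ × 1.70×10⁻⁷ × 1.02×10³ = 5.56×10⁻²³ A²
I_n = √(5.56×10⁻²³) = 7.45×10⁻¹² A = 7.45 pA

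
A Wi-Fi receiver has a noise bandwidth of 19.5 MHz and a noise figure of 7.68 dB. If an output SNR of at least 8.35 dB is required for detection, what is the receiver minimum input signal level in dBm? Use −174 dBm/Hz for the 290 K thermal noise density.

−85.1 dBm

Sensitivity = −174 + 10 log₁₀(B) + NF + SNR_min
= −174 + 72.9 + 7.68 + 8.35
= −85.07 dBm → −85.1 dBm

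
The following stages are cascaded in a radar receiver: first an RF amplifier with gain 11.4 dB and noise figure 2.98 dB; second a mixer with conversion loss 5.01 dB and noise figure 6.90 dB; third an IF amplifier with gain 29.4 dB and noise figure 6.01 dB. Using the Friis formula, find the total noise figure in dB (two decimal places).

4.71 dB

Convert to linear (a loss of L dB is a gain of −L dB): F_i = 10^(NF_i/10), G_i = 10^(G_i,dB/10)
  Stage 1: F_1 = 10^(2.98/10) = 1.986, G_1 = 10^(11.4/10) = 13.80
  Stage 2: F_2 = 10^(6.90/10) = 4.898, G_2 = 10^(−5.01/10) = 0.3155
  Stage 3: F_3 = 10^(6.01/10) = 3.990, G_3 = 10^(29.4/10) = 871.0
Friis cascade:
  F = 1.986 + (4.898 − 1)/13.80 + (3.990 − 1)/4.355 = 2.955
NF = 10 log₁₀(2.955) = 4.71 dB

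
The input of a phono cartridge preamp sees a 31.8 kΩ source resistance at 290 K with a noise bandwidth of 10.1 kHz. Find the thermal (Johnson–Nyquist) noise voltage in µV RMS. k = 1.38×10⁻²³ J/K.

V_n = √(4kTRB)
4kTRB = 4 × 1.38×10⁻²³ × 290 × 3.18×10⁴ × 1.01×10⁴ = 5.14×10⁻¹² V²
V_n = √(5.14×10⁻¹²) = 2.27×10⁻⁶ V = 2.27 µV

2.27 µV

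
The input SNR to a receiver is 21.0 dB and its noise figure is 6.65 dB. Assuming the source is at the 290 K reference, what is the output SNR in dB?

By definition F = SNR_in/SNR_out, so in dB: SNR_out = SNR_in − NF
SNR_out = 21.0 − 6.65 = 14.35 dB

14.35 dB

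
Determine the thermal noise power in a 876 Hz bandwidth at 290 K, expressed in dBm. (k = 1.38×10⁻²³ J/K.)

P_n = kTB = 1.38×10⁻²³ × 290 × 8.76×10² = 3.51×10⁻¹⁸ W
In dBm: 10 log₁₀(3.51×10⁻¹⁸ / 10⁻³) = −144.6 dBm

−144.6 dBm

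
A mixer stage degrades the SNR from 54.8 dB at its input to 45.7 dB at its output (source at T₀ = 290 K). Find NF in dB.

NF (dB) = SNR_in(dB) − SNR_out(dB) when the source is at T₀
NF = 54.8 − 45.7 = 9.1 dB

9.1 dB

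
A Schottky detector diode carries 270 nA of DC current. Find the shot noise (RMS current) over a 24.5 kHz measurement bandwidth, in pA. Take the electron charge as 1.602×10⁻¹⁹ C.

46.0 pA

I_n = √(2qI·B)
2qI·B = 2 × 1.602×10⁻¹⁹ × 2.70×10⁻⁷ × 2.45×10⁴ = 2.12×10⁻²¹ A²
I_n = √(2.12×10⁻²¹) = 4.60×10⁻¹¹ A = 46.0 pA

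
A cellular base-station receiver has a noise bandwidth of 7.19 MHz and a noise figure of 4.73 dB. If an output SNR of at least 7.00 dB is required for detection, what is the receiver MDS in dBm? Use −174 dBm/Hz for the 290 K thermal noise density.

Sensitivity = −174 + 10 log₁₀(B) + NF + SNR_min
= −174 + 68.57 + 4.73 + 7.00
= −93.70 dBm → −93.7 dBm

−93.7 dBm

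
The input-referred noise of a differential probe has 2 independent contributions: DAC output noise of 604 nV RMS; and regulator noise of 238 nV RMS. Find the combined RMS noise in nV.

649 nV

Uncorrelated sources add in power (mean-square): V_tot = √(ΣV_i²)
V_tot = √[(6.04×10⁻⁷)² + (2.38×10⁻⁷)²] = 6.49×10⁻⁷ V = 649 nV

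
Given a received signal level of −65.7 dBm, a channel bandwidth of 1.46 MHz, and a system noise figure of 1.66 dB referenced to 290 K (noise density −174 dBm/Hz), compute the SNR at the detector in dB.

Noise floor: N = −174 + 10 log₁₀(B) + NF
10 log₁₀(1.46×10⁶) = 61.64 dB
N = −174 + 61.64 + 1.66 = −110.70 dBm
SNR = P_sig − N = −65.7 − (−110.70) = 45.00 dB → 45.0 dB

45.0 dB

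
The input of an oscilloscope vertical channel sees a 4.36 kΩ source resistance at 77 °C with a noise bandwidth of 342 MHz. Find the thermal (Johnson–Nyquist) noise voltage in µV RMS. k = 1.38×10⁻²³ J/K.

T = 77 °C + 273.15 = 350.15 K
V_n = √(4kTRB)
4kTRB = 4 × 1.38×10⁻²³ × 350.15 × 4.36×10³ × 3.42×10⁸ = 2.88×10⁻⁸ V²
V_n = √(2.88×10⁻⁸) = 1.70×10⁻⁴ V = 170 µV

170 µV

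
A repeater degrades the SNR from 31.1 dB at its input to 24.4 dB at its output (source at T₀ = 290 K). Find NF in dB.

NF (dB) = SNR_in(dB) − SNR_out(dB) when the source is at T₀
NF = 31.1 − 24.4 = 6.7 dB

6.7 dB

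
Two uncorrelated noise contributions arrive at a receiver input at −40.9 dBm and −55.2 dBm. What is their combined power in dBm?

Convert to linear, add, convert back:
P₁ = 8.13×10⁻⁸ W, P₂ = 3.02×10⁻⁹ W
P_tot = 8.43×10⁻⁸ W → 10 log₁₀(P_tot / 10⁻³) = −40.7 dBm

−40.7 dBm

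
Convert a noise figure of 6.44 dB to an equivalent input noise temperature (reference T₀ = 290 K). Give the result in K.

988 K

F = 10^(6.44/10) = 4.40555
T_e = (F − 1)·T₀ = (4.40555 − 1) × 290 = 988 K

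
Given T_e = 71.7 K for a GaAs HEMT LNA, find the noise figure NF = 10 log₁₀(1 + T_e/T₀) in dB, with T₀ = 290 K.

0.960 dB

F = 1 + T_e/T₀ = 1 + 71.7/290 = 1.24724
NF = 10 log₁₀(1.24724) = 0.960 dB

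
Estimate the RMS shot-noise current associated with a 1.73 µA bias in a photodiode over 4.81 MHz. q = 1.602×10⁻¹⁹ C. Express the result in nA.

1.63 nA

I_n = √(2qI·B)
2qI·B = 2 × 1.602×10⁻¹⁹ × 1.73×10⁻⁶ × 4.81×10⁶ = 2.67×10⁻¹⁸ A²
I_n = √(2.67×10⁻¹⁸) = 1.63×10⁻⁹ A = 1.63 nA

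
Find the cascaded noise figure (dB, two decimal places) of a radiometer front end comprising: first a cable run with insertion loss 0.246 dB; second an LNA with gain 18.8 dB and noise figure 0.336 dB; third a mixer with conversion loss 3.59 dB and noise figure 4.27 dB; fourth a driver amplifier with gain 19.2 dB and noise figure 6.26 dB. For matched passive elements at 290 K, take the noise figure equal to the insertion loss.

1.04 dB

Convert to linear (a loss of L dB is a gain of −L dB): F_i = 10^(NF_i/10), G_i = 10^(G_i,dB/10)
  Stage 1: F_1 = 10^(0.246/10) = 1.058, G_1 = 10^(−0.246/10) = 0.9449
  Stage 2: F_2 = 10^(0.336/10) = 1.080, G_2 = 10^(18.8/10) = 75.86
  Stage 3: F_3 = 10^(4.27/10) = 2.673, G_3 = 10^(−3.59/10) = 0.4375
  Stage 4: F_4 = 10^(6.26/10) = 4.227, G_4 = 10^(19.2/10) = 83.18
Friis cascade:
  F = 1.058 + (1.080 − 1)/0.9449 + (2.673 − 1)/71.68 + (4.227 − 1)/31.36 = 1.270
NF = 10 log₁₀(1.270) = 1.04 dB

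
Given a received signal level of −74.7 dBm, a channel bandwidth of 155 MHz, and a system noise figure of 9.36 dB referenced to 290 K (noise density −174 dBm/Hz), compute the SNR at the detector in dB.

Noise floor: N = −174 + 10 log₁₀(B) + NF
10 log₁₀(1.55×10⁸) = 81.9 dB
N = −174 + 81.9 + 9.36 = −82.74 dBm
SNR = P_sig − N = −74.7 − (−82.74) = 8.04 dB → 8.0 dB

8.0 dB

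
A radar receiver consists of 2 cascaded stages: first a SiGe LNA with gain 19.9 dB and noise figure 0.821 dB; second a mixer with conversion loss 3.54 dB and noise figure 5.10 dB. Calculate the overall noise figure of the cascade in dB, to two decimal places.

Convert to linear (a loss of L dB is a gain of −L dB): F_i = 10^(NF_i/10), G_i = 10^(G_i,dB/10)
  Stage 1: F_1 = 10^(0.821/10) = 1.208, G_1 = 10^(19.9/10) = 97.72
  Stage 2: F_2 = 10^(5.10/10) = 3.236, G_2 = 10^(−3.54/10) = 0.4426
Friis cascade:
  F = 1.208 + (3.236 − 1)/97.72 = 1.231
NF = 10 log₁₀(1.231) = 0.90 dB

0.90 dB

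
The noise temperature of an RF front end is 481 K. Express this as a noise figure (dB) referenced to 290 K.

F = 1 + T_e/T₀ = 1 + 481/290 = 2.65862
NF = 10 log₁₀(2.65862) = 4.25 dB

4.25 dB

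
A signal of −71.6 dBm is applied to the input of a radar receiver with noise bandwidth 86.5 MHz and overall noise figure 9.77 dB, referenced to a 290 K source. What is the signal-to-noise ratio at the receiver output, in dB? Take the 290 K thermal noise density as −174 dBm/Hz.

13.3 dB

Noise floor: N = −174 + 10 log₁₀(B) + NF
10 log₁₀(8.65×10⁷) = 79.37 dB
N = −174 + 79.37 + 9.77 = −84.86 dBm
SNR = P_sig − N = −71.6 − (−84.86) = 13.26 dB → 13.3 dB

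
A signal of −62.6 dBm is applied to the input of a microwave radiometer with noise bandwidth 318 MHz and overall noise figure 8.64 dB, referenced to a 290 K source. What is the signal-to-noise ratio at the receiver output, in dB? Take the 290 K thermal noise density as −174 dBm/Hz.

17.7 dB

Noise floor: N = −174 + 10 log₁₀(B) + NF
10 log₁₀(3.18×10⁸) = 85.02 dB
N = −174 + 85.02 + 8.64 = −80.34 dBm
SNR = P_sig − N = −62.6 − (−80.34) = 17.74 dB → 17.7 dB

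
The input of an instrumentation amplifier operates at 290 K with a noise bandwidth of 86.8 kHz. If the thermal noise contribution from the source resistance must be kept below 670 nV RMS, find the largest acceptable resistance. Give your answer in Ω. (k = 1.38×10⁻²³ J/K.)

Johnson–Nyquist: V_n = √(4kTRB) ⇒ R = V_n² / (4kTB)
4kTB = 4 × 1.38×10⁻²³ × 290 × 8.68×10⁴ = 1.39×10⁻¹⁵
R = (6.70×10⁻⁷)² / 1.39×10⁻¹⁵ = 3.23×10² Ω = 323 Ω

323 Ω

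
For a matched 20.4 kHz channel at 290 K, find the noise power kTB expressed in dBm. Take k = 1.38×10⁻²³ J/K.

P_n = kTB = 1.38×10⁻²³ × 290 × 2.04×10⁴ = 8.16×10⁻¹⁷ W
In dBm: 10 log₁₀(8.16×10⁻¹⁷ / 10⁻³) = −130.9 dBm

−130.9 dBm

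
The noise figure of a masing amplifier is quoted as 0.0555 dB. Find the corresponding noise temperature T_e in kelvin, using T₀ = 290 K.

3.73 K

F = 10^(0.0555/10) = 1.01286
T_e = (F − 1)·T₀ = (1.01286 − 1) × 290 = 3.73 K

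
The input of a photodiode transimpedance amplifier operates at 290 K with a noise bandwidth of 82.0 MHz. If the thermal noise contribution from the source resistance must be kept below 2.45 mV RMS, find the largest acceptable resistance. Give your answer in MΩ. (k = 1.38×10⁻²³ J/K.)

4.57 MΩ

Johnson–Nyquist: V_n = √(4kTRB) ⇒ R = V_n² / (4kTB)
4kTB = 4 × 1.38×10⁻²³ × 290 × 8.20×10⁷ = 1.31×10⁻¹²
R = (2.45×10⁻³)² / 1.31×10⁻¹² = 4.57×10⁶ Ω = 4.57 MΩ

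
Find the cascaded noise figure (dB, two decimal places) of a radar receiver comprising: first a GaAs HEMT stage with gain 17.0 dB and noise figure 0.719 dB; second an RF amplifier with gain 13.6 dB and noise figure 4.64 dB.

0.86 dB

Convert to linear (a loss of L dB is a gain of −L dB): F_i = 10^(NF_i/10), G_i = 10^(G_i,dB/10)
  Stage 1: F_1 = 10^(0.719/10) = 1.180, G_1 = 10^(17.0/10) = 50.12
  Stage 2: F_2 = 10^(4.64/10) = 2.911, G_2 = 10^(13.6/10) = 22.91
Friis cascade:
  F = 1.180 + (2.911 − 1)/50.12 = 1.218
NF = 10 log₁₀(1.218) = 0.86 dB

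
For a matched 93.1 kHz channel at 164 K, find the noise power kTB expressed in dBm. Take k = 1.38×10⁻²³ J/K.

P_n = kTB = 1.38×10⁻²³ × 164 × 9.31×10⁴ = 2.11×10⁻¹⁶ W
In dBm: 10 log₁₀(2.11×10⁻¹⁶ / 10⁻³) = −126.8 dBm

−126.8 dBm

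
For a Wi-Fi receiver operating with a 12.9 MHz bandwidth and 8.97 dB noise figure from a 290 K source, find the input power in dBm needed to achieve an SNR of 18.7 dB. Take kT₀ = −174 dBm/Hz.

−75.2 dBm

Sensitivity = −174 + 10 log₁₀(B) + NF + SNR_min
= −174 + 71.11 + 8.97 + 18.7
= −75.22 dBm → −75.2 dBm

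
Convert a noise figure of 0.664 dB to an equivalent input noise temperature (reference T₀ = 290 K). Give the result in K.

F = 10^(0.664/10) = 1.1652
T_e = (F − 1)·T₀ = (1.1652 − 1) × 290 = 47.9 K

47.9 K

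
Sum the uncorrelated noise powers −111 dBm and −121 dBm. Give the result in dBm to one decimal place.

−110.6 dBm

Convert to linear, add, convert back:
P₁ = 7.94×10⁻¹⁵ W, P₂ = 7.94×10⁻¹⁶ W
P_tot = 8.74×10⁻¹⁵ W → 10 log₁₀(P_tot / 10⁻³) = −110.6 dBm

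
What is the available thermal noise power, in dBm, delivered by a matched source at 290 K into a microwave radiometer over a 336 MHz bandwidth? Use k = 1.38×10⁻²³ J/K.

P_n = kTB = 1.38×10⁻²³ × 290 × 3.36×10⁸ = 1.34×10⁻¹² W
In dBm: 10 log₁₀(1.34×10⁻¹² / 10⁻³) = −88.7 dBm

−88.7 dBm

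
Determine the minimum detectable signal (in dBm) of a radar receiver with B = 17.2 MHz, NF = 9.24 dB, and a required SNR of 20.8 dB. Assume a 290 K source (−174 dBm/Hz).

Sensitivity = −174 + 10 log₁₀(B) + NF + SNR_min
= −174 + 72.36 + 9.24 + 20.8
= −71.60 dBm → −71.6 dBm

−71.6 dBm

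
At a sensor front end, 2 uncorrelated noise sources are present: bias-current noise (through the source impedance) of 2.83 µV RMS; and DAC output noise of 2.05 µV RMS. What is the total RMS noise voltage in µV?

Uncorrelated sources add in power (mean-square): V_tot = √(ΣV_i²)
V_tot = √[(2.83×10⁻⁶)² + (2.05×10⁻⁶)²] = 3.49×10⁻⁶ V = 3.49 µV

3.49 µV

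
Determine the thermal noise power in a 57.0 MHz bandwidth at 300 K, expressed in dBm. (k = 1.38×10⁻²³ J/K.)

−96.3 dBm

P_n = kTB = 1.38×10⁻²³ × 300 × 5.70×10⁷ = 2.36×10⁻¹³ W
In dBm: 10 log₁₀(2.36×10⁻¹³ / 10⁻³) = −96.3 dBm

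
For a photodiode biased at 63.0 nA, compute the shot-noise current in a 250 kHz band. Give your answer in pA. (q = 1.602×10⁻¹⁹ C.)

I_n = √(2qI·B)
2qI·B = 2 × 1.602×10⁻¹⁹ × 6.30×10⁻⁸ × 2.50×10⁵ = 5.05×10⁻²¹ A²
I_n = √(5.05×10⁻²¹) = 7.10×10⁻¹¹ A = 71.0 pA

71.0 pA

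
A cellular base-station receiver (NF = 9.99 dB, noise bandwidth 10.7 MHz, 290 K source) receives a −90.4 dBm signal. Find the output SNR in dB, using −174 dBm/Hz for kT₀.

3.3 dB

Noise floor: N = −174 + 10 log₁₀(B) + NF
10 log₁₀(1.07×10⁷) = 70.29 dB
N = −174 + 70.29 + 9.99 = −93.72 dBm
SNR = P_sig − N = −90.4 − (−93.72) = 3.32 dB → 3.3 dB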